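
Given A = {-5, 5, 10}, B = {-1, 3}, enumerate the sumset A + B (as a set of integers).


A + B = {a + b : a ∈ A, b ∈ B}.
Enumerate all |A|·|B| = 3·2 = 6 pairs (a, b) and collect distinct sums.
a = -5: -5+-1=-6, -5+3=-2
a = 5: 5+-1=4, 5+3=8
a = 10: 10+-1=9, 10+3=13
Collecting distinct sums: A + B = {-6, -2, 4, 8, 9, 13}
|A + B| = 6

A + B = {-6, -2, 4, 8, 9, 13}


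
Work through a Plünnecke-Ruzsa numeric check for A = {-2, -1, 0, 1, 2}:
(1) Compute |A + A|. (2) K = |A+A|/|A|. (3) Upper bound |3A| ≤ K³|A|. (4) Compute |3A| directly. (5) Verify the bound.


|A| = 5.
Step 1: Compute A + A by enumerating all 25 pairs.
A + A = {-4, -3, -2, -1, 0, 1, 2, 3, 4}, so |A + A| = 9.
Step 2: Doubling constant K = |A + A|/|A| = 9/5 = 9/5 ≈ 1.8000.
Step 3: Plünnecke-Ruzsa gives |3A| ≤ K³·|A| = (1.8000)³ · 5 ≈ 29.1600.
Step 4: Compute 3A = A + A + A directly by enumerating all triples (a,b,c) ∈ A³; |3A| = 13.
Step 5: Check 13 ≤ 29.1600? Yes ✓.

K = 9/5, Plünnecke-Ruzsa bound K³|A| ≈ 29.1600, |3A| = 13, inequality holds.


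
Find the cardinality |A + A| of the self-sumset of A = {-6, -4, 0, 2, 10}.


A + A = {a + a' : a, a' ∈ A}; |A| = 5.
General bounds: 2|A| - 1 ≤ |A + A| ≤ |A|(|A|+1)/2, i.e. 9 ≤ |A + A| ≤ 15.
Lower bound 2|A|-1 is attained iff A is an arithmetic progression.
Enumerate sums a + a' for a ≤ a' (symmetric, so this suffices):
a = -6: -6+-6=-12, -6+-4=-10, -6+0=-6, -6+2=-4, -6+10=4
a = -4: -4+-4=-8, -4+0=-4, -4+2=-2, -4+10=6
a = 0: 0+0=0, 0+2=2, 0+10=10
a = 2: 2+2=4, 2+10=12
a = 10: 10+10=20
Distinct sums: {-12, -10, -8, -6, -4, -2, 0, 2, 4, 6, 10, 12, 20}
|A + A| = 13

|A + A| = 13


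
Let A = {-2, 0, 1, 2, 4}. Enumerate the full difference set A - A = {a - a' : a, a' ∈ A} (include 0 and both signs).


A - A = {a - a' : a, a' ∈ A}.
Compute a - a' for each ordered pair (a, a'):
a = -2: -2--2=0, -2-0=-2, -2-1=-3, -2-2=-4, -2-4=-6
a = 0: 0--2=2, 0-0=0, 0-1=-1, 0-2=-2, 0-4=-4
a = 1: 1--2=3, 1-0=1, 1-1=0, 1-2=-1, 1-4=-3
a = 2: 2--2=4, 2-0=2, 2-1=1, 2-2=0, 2-4=-2
a = 4: 4--2=6, 4-0=4, 4-1=3, 4-2=2, 4-4=0
Collecting distinct values (and noting 0 appears from a-a):
A - A = {-6, -4, -3, -2, -1, 0, 1, 2, 3, 4, 6}
|A - A| = 11

A - A = {-6, -4, -3, -2, -1, 0, 1, 2, 3, 4, 6}


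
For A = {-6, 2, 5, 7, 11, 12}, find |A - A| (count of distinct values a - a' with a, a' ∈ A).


A - A = {a - a' : a, a' ∈ A}; |A| = 6.
Bounds: 2|A|-1 ≤ |A - A| ≤ |A|² - |A| + 1, i.e. 11 ≤ |A - A| ≤ 31.
Note: 0 ∈ A - A always (from a - a). The set is symmetric: if d ∈ A - A then -d ∈ A - A.
Enumerate nonzero differences d = a - a' with a > a' (then include -d):
Positive differences: {1, 2, 3, 4, 5, 6, 7, 8, 9, 10, 11, 13, 17, 18}
Full difference set: {0} ∪ (positive diffs) ∪ (negative diffs).
|A - A| = 1 + 2·14 = 29 (matches direct enumeration: 29).

|A - A| = 29


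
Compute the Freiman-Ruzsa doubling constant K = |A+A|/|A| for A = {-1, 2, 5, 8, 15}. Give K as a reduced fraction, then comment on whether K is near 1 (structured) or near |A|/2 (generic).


|A| = 5.
Compute A + A by enumerating all 25 pairs.
A + A = {-2, 1, 4, 7, 10, 13, 14, 16, 17, 20, 23, 30}, so |A + A| = 12.
K = |A + A| / |A| = 12/5 (already in lowest terms) ≈ 2.4000.
Reference: AP of size 5 gives K = 9/5 ≈ 1.8000; a fully generic set of size 5 gives K ≈ 3.0000.

|A| = 5, |A + A| = 12, K = 12/5.


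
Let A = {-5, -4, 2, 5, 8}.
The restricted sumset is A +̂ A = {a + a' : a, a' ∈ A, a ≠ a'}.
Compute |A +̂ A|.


Restricted sumset: A +̂ A = {a + a' : a ∈ A, a' ∈ A, a ≠ a'}.
Equivalently, take A + A and drop any sum 2a that is achievable ONLY as a + a for a ∈ A (i.e. sums representable only with equal summands).
Enumerate pairs (a, a') with a < a' (symmetric, so each unordered pair gives one sum; this covers all a ≠ a'):
  -5 + -4 = -9
  -5 + 2 = -3
  -5 + 5 = 0
  -5 + 8 = 3
  -4 + 2 = -2
  -4 + 5 = 1
  -4 + 8 = 4
  2 + 5 = 7
  2 + 8 = 10
  5 + 8 = 13
Collected distinct sums: {-9, -3, -2, 0, 1, 3, 4, 7, 10, 13}
|A +̂ A| = 10
(Reference bound: |A +̂ A| ≥ 2|A| - 3 for |A| ≥ 2, with |A| = 5 giving ≥ 7.)

|A +̂ A| = 10


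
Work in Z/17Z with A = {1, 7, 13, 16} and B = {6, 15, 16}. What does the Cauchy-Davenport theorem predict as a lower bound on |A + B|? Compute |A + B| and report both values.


Cauchy-Davenport: |A + B| ≥ min(p, |A| + |B| - 1) for A, B nonempty in Z/pZ.
|A| = 4, |B| = 3, p = 17.
CD lower bound = min(17, 4 + 3 - 1) = min(17, 6) = 6.
Compute A + B mod 17 directly:
a = 1: 1+6=7, 1+15=16, 1+16=0
a = 7: 7+6=13, 7+15=5, 7+16=6
a = 13: 13+6=2, 13+15=11, 13+16=12
a = 16: 16+6=5, 16+15=14, 16+16=15
A + B = {0, 2, 5, 6, 7, 11, 12, 13, 14, 15, 16}, so |A + B| = 11.
Verify: 11 ≥ 6? Yes ✓.

CD lower bound = 6, actual |A + B| = 11.


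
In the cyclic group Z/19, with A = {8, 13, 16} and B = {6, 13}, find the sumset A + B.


Work in Z/19Z: reduce every sum a + b modulo 19.
Enumerate all 6 pairs:
a = 8: 8+6=14, 8+13=2
a = 13: 13+6=0, 13+13=7
a = 16: 16+6=3, 16+13=10
Distinct residues collected: {0, 2, 3, 7, 10, 14}
|A + B| = 6 (out of 19 total residues).

A + B = {0, 2, 3, 7, 10, 14}


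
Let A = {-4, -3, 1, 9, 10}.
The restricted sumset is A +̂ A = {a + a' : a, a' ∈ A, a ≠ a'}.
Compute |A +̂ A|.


Restricted sumset: A +̂ A = {a + a' : a ∈ A, a' ∈ A, a ≠ a'}.
Equivalently, take A + A and drop any sum 2a that is achievable ONLY as a + a for a ∈ A (i.e. sums representable only with equal summands).
Enumerate pairs (a, a') with a < a' (symmetric, so each unordered pair gives one sum; this covers all a ≠ a'):
  -4 + -3 = -7
  -4 + 1 = -3
  -4 + 9 = 5
  -4 + 10 = 6
  -3 + 1 = -2
  -3 + 9 = 6
  -3 + 10 = 7
  1 + 9 = 10
  1 + 10 = 11
  9 + 10 = 19
Collected distinct sums: {-7, -3, -2, 5, 6, 7, 10, 11, 19}
|A +̂ A| = 9
(Reference bound: |A +̂ A| ≥ 2|A| - 3 for |A| ≥ 2, with |A| = 5 giving ≥ 7.)

|A +̂ A| = 9


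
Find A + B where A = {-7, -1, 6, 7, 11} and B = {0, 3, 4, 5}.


A + B = {a + b : a ∈ A, b ∈ B}.
Enumerate all |A|·|B| = 5·4 = 20 pairs (a, b) and collect distinct sums.
a = -7: -7+0=-7, -7+3=-4, -7+4=-3, -7+5=-2
a = -1: -1+0=-1, -1+3=2, -1+4=3, -1+5=4
a = 6: 6+0=6, 6+3=9, 6+4=10, 6+5=11
a = 7: 7+0=7, 7+3=10, 7+4=11, 7+5=12
a = 11: 11+0=11, 11+3=14, 11+4=15, 11+5=16
Collecting distinct sums: A + B = {-7, -4, -3, -2, -1, 2, 3, 4, 6, 7, 9, 10, 11, 12, 14, 15, 16}
|A + B| = 17

A + B = {-7, -4, -3, -2, -1, 2, 3, 4, 6, 7, 9, 10, 11, 12, 14, 15, 16}


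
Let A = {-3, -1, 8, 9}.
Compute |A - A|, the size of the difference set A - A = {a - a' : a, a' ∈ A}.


A - A = {a - a' : a, a' ∈ A}; |A| = 4.
Bounds: 2|A|-1 ≤ |A - A| ≤ |A|² - |A| + 1, i.e. 7 ≤ |A - A| ≤ 13.
Note: 0 ∈ A - A always (from a - a). The set is symmetric: if d ∈ A - A then -d ∈ A - A.
Enumerate nonzero differences d = a - a' with a > a' (then include -d):
Positive differences: {1, 2, 9, 10, 11, 12}
Full difference set: {0} ∪ (positive diffs) ∪ (negative diffs).
|A - A| = 1 + 2·6 = 13 (matches direct enumeration: 13).

|A - A| = 13


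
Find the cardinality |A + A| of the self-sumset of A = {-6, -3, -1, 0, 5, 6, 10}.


A + A = {a + a' : a, a' ∈ A}; |A| = 7.
General bounds: 2|A| - 1 ≤ |A + A| ≤ |A|(|A|+1)/2, i.e. 13 ≤ |A + A| ≤ 28.
Lower bound 2|A|-1 is attained iff A is an arithmetic progression.
Enumerate sums a + a' for a ≤ a' (symmetric, so this suffices):
a = -6: -6+-6=-12, -6+-3=-9, -6+-1=-7, -6+0=-6, -6+5=-1, -6+6=0, -6+10=4
a = -3: -3+-3=-6, -3+-1=-4, -3+0=-3, -3+5=2, -3+6=3, -3+10=7
a = -1: -1+-1=-2, -1+0=-1, -1+5=4, -1+6=5, -1+10=9
a = 0: 0+0=0, 0+5=5, 0+6=6, 0+10=10
a = 5: 5+5=10, 5+6=11, 5+10=15
a = 6: 6+6=12, 6+10=16
a = 10: 10+10=20
Distinct sums: {-12, -9, -7, -6, -4, -3, -2, -1, 0, 2, 3, 4, 5, 6, 7, 9, 10, 11, 12, 15, 16, 20}
|A + A| = 22

|A + A| = 22


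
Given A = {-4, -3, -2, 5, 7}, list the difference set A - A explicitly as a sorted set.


A - A = {a - a' : a, a' ∈ A}.
Compute a - a' for each ordered pair (a, a'):
a = -4: -4--4=0, -4--3=-1, -4--2=-2, -4-5=-9, -4-7=-11
a = -3: -3--4=1, -3--3=0, -3--2=-1, -3-5=-8, -3-7=-10
a = -2: -2--4=2, -2--3=1, -2--2=0, -2-5=-7, -2-7=-9
a = 5: 5--4=9, 5--3=8, 5--2=7, 5-5=0, 5-7=-2
a = 7: 7--4=11, 7--3=10, 7--2=9, 7-5=2, 7-7=0
Collecting distinct values (and noting 0 appears from a-a):
A - A = {-11, -10, -9, -8, -7, -2, -1, 0, 1, 2, 7, 8, 9, 10, 11}
|A - A| = 15

A - A = {-11, -10, -9, -8, -7, -2, -1, 0, 1, 2, 7, 8, 9, 10, 11}


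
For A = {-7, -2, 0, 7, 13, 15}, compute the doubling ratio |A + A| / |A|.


|A| = 6.
Compute A + A by enumerating all 36 pairs.
A + A = {-14, -9, -7, -4, -2, 0, 5, 6, 7, 8, 11, 13, 14, 15, 20, 22, 26, 28, 30}, so |A + A| = 19.
K = |A + A| / |A| = 19/6 (already in lowest terms) ≈ 3.1667.
Reference: AP of size 6 gives K = 11/6 ≈ 1.8333; a fully generic set of size 6 gives K ≈ 3.5000.

|A| = 6, |A + A| = 19, K = 19/6.


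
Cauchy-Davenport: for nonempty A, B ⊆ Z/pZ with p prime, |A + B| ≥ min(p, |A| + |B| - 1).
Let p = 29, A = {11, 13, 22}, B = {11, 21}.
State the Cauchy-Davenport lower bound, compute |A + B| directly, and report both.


Cauchy-Davenport: |A + B| ≥ min(p, |A| + |B| - 1) for A, B nonempty in Z/pZ.
|A| = 3, |B| = 2, p = 29.
CD lower bound = min(29, 3 + 2 - 1) = min(29, 4) = 4.
Compute A + B mod 29 directly:
a = 11: 11+11=22, 11+21=3
a = 13: 13+11=24, 13+21=5
a = 22: 22+11=4, 22+21=14
A + B = {3, 4, 5, 14, 22, 24}, so |A + B| = 6.
Verify: 6 ≥ 4? Yes ✓.

CD lower bound = 4, actual |A + B| = 6.


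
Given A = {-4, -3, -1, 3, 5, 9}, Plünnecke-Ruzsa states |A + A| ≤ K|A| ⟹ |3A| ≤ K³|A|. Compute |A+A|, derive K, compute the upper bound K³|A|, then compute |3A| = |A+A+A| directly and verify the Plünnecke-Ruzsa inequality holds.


|A| = 6.
Step 1: Compute A + A by enumerating all 36 pairs.
A + A = {-8, -7, -6, -5, -4, -2, -1, 0, 1, 2, 4, 5, 6, 8, 10, 12, 14, 18}, so |A + A| = 18.
Step 2: Doubling constant K = |A + A|/|A| = 18/6 = 18/6 ≈ 3.0000.
Step 3: Plünnecke-Ruzsa gives |3A| ≤ K³·|A| = (3.0000)³ · 6 ≈ 162.0000.
Step 4: Compute 3A = A + A + A directly by enumerating all triples (a,b,c) ∈ A³; |3A| = 32.
Step 5: Check 32 ≤ 162.0000? Yes ✓.

K = 18/6, Plünnecke-Ruzsa bound K³|A| ≈ 162.0000, |3A| = 32, inequality holds.


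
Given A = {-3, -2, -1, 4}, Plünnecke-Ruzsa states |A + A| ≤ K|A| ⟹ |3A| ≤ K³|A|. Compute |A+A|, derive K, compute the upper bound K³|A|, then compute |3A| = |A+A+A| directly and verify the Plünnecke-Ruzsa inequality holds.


|A| = 4.
Step 1: Compute A + A by enumerating all 16 pairs.
A + A = {-6, -5, -4, -3, -2, 1, 2, 3, 8}, so |A + A| = 9.
Step 2: Doubling constant K = |A + A|/|A| = 9/4 = 9/4 ≈ 2.2500.
Step 3: Plünnecke-Ruzsa gives |3A| ≤ K³·|A| = (2.2500)³ · 4 ≈ 45.5625.
Step 4: Compute 3A = A + A + A directly by enumerating all triples (a,b,c) ∈ A³; |3A| = 16.
Step 5: Check 16 ≤ 45.5625? Yes ✓.

K = 9/4, Plünnecke-Ruzsa bound K³|A| ≈ 45.5625, |3A| = 16, inequality holds.


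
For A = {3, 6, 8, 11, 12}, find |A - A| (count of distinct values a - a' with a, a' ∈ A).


A - A = {a - a' : a, a' ∈ A}; |A| = 5.
Bounds: 2|A|-1 ≤ |A - A| ≤ |A|² - |A| + 1, i.e. 9 ≤ |A - A| ≤ 21.
Note: 0 ∈ A - A always (from a - a). The set is symmetric: if d ∈ A - A then -d ∈ A - A.
Enumerate nonzero differences d = a - a' with a > a' (then include -d):
Positive differences: {1, 2, 3, 4, 5, 6, 8, 9}
Full difference set: {0} ∪ (positive diffs) ∪ (negative diffs).
|A - A| = 1 + 2·8 = 17 (matches direct enumeration: 17).

|A - A| = 17


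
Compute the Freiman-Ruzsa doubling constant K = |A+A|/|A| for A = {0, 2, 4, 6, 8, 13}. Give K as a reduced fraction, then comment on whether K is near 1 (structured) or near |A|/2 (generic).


|A| = 6.
Compute A + A by enumerating all 36 pairs.
A + A = {0, 2, 4, 6, 8, 10, 12, 13, 14, 15, 16, 17, 19, 21, 26}, so |A + A| = 15.
K = |A + A| / |A| = 15/6 = 5/2 ≈ 2.5000.
Reference: AP of size 6 gives K = 11/6 ≈ 1.8333; a fully generic set of size 6 gives K ≈ 3.5000.

|A| = 6, |A + A| = 15, K = 15/6 = 5/2.


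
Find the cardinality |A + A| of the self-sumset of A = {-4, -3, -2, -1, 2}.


A + A = {a + a' : a, a' ∈ A}; |A| = 5.
General bounds: 2|A| - 1 ≤ |A + A| ≤ |A|(|A|+1)/2, i.e. 9 ≤ |A + A| ≤ 15.
Lower bound 2|A|-1 is attained iff A is an arithmetic progression.
Enumerate sums a + a' for a ≤ a' (symmetric, so this suffices):
a = -4: -4+-4=-8, -4+-3=-7, -4+-2=-6, -4+-1=-5, -4+2=-2
a = -3: -3+-3=-6, -3+-2=-5, -3+-1=-4, -3+2=-1
a = -2: -2+-2=-4, -2+-1=-3, -2+2=0
a = -1: -1+-1=-2, -1+2=1
a = 2: 2+2=4
Distinct sums: {-8, -7, -6, -5, -4, -3, -2, -1, 0, 1, 4}
|A + A| = 11

|A + A| = 11


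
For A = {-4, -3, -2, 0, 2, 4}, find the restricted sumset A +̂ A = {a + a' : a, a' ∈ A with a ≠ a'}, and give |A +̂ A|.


Restricted sumset: A +̂ A = {a + a' : a ∈ A, a' ∈ A, a ≠ a'}.
Equivalently, take A + A and drop any sum 2a that is achievable ONLY as a + a for a ∈ A (i.e. sums representable only with equal summands).
Enumerate pairs (a, a') with a < a' (symmetric, so each unordered pair gives one sum; this covers all a ≠ a'):
  -4 + -3 = -7
  -4 + -2 = -6
  -4 + 0 = -4
  -4 + 2 = -2
  -4 + 4 = 0
  -3 + -2 = -5
  -3 + 0 = -3
  -3 + 2 = -1
  -3 + 4 = 1
  -2 + 0 = -2
  -2 + 2 = 0
  -2 + 4 = 2
  0 + 2 = 2
  0 + 4 = 4
  2 + 4 = 6
Collected distinct sums: {-7, -6, -5, -4, -3, -2, -1, 0, 1, 2, 4, 6}
|A +̂ A| = 12
(Reference bound: |A +̂ A| ≥ 2|A| - 3 for |A| ≥ 2, with |A| = 6 giving ≥ 9.)

|A +̂ A| = 12


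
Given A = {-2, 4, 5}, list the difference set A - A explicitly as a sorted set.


A - A = {a - a' : a, a' ∈ A}.
Compute a - a' for each ordered pair (a, a'):
a = -2: -2--2=0, -2-4=-6, -2-5=-7
a = 4: 4--2=6, 4-4=0, 4-5=-1
a = 5: 5--2=7, 5-4=1, 5-5=0
Collecting distinct values (and noting 0 appears from a-a):
A - A = {-7, -6, -1, 0, 1, 6, 7}
|A - A| = 7

A - A = {-7, -6, -1, 0, 1, 6, 7}


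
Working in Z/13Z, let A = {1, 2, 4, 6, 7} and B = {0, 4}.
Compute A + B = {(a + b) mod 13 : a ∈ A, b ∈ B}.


Work in Z/13Z: reduce every sum a + b modulo 13.
Enumerate all 10 pairs:
a = 1: 1+0=1, 1+4=5
a = 2: 2+0=2, 2+4=6
a = 4: 4+0=4, 4+4=8
a = 6: 6+0=6, 6+4=10
a = 7: 7+0=7, 7+4=11
Distinct residues collected: {1, 2, 4, 5, 6, 7, 8, 10, 11}
|A + B| = 9 (out of 13 total residues).

A + B = {1, 2, 4, 5, 6, 7, 8, 10, 11}


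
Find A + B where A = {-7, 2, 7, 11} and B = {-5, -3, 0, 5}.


A + B = {a + b : a ∈ A, b ∈ B}.
Enumerate all |A|·|B| = 4·4 = 16 pairs (a, b) and collect distinct sums.
a = -7: -7+-5=-12, -7+-3=-10, -7+0=-7, -7+5=-2
a = 2: 2+-5=-3, 2+-3=-1, 2+0=2, 2+5=7
a = 7: 7+-5=2, 7+-3=4, 7+0=7, 7+5=12
a = 11: 11+-5=6, 11+-3=8, 11+0=11, 11+5=16
Collecting distinct sums: A + B = {-12, -10, -7, -3, -2, -1, 2, 4, 6, 7, 8, 11, 12, 16}
|A + B| = 14

A + B = {-12, -10, -7, -3, -2, -1, 2, 4, 6, 7, 8, 11, 12, 16}


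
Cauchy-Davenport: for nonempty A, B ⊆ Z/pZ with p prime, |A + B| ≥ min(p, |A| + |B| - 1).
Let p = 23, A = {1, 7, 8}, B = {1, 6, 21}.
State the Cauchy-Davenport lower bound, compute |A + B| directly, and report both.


Cauchy-Davenport: |A + B| ≥ min(p, |A| + |B| - 1) for A, B nonempty in Z/pZ.
|A| = 3, |B| = 3, p = 23.
CD lower bound = min(23, 3 + 3 - 1) = min(23, 5) = 5.
Compute A + B mod 23 directly:
a = 1: 1+1=2, 1+6=7, 1+21=22
a = 7: 7+1=8, 7+6=13, 7+21=5
a = 8: 8+1=9, 8+6=14, 8+21=6
A + B = {2, 5, 6, 7, 8, 9, 13, 14, 22}, so |A + B| = 9.
Verify: 9 ≥ 5? Yes ✓.

CD lower bound = 5, actual |A + B| = 9.


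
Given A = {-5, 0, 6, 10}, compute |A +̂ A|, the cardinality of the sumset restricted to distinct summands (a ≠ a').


Restricted sumset: A +̂ A = {a + a' : a ∈ A, a' ∈ A, a ≠ a'}.
Equivalently, take A + A and drop any sum 2a that is achievable ONLY as a + a for a ∈ A (i.e. sums representable only with equal summands).
Enumerate pairs (a, a') with a < a' (symmetric, so each unordered pair gives one sum; this covers all a ≠ a'):
  -5 + 0 = -5
  -5 + 6 = 1
  -5 + 10 = 5
  0 + 6 = 6
  0 + 10 = 10
  6 + 10 = 16
Collected distinct sums: {-5, 1, 5, 6, 10, 16}
|A +̂ A| = 6
(Reference bound: |A +̂ A| ≥ 2|A| - 3 for |A| ≥ 2, with |A| = 4 giving ≥ 5.)

|A +̂ A| = 6


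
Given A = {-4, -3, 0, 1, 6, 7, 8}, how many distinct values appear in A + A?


A + A = {a + a' : a, a' ∈ A}; |A| = 7.
General bounds: 2|A| - 1 ≤ |A + A| ≤ |A|(|A|+1)/2, i.e. 13 ≤ |A + A| ≤ 28.
Lower bound 2|A|-1 is attained iff A is an arithmetic progression.
Enumerate sums a + a' for a ≤ a' (symmetric, so this suffices):
a = -4: -4+-4=-8, -4+-3=-7, -4+0=-4, -4+1=-3, -4+6=2, -4+7=3, -4+8=4
a = -3: -3+-3=-6, -3+0=-3, -3+1=-2, -3+6=3, -3+7=4, -3+8=5
a = 0: 0+0=0, 0+1=1, 0+6=6, 0+7=7, 0+8=8
a = 1: 1+1=2, 1+6=7, 1+7=8, 1+8=9
a = 6: 6+6=12, 6+7=13, 6+8=14
a = 7: 7+7=14, 7+8=15
a = 8: 8+8=16
Distinct sums: {-8, -7, -6, -4, -3, -2, 0, 1, 2, 3, 4, 5, 6, 7, 8, 9, 12, 13, 14, 15, 16}
|A + A| = 21

|A + A| = 21


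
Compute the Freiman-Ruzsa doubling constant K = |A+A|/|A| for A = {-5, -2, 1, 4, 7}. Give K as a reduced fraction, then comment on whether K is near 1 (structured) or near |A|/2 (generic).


|A| = 5.
Compute A + A by enumerating all 25 pairs.
A + A = {-10, -7, -4, -1, 2, 5, 8, 11, 14}, so |A + A| = 9.
K = |A + A| / |A| = 9/5 (already in lowest terms) ≈ 1.8000.
Reference: AP of size 5 gives K = 9/5 ≈ 1.8000; a fully generic set of size 5 gives K ≈ 3.0000.

|A| = 5, |A + A| = 9, K = 9/5.


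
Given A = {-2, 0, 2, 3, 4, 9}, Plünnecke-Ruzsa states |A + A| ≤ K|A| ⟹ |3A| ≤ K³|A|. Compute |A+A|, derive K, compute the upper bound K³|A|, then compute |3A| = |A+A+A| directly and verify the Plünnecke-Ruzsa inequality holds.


|A| = 6.
Step 1: Compute A + A by enumerating all 36 pairs.
A + A = {-4, -2, 0, 1, 2, 3, 4, 5, 6, 7, 8, 9, 11, 12, 13, 18}, so |A + A| = 16.
Step 2: Doubling constant K = |A + A|/|A| = 16/6 = 16/6 ≈ 2.6667.
Step 3: Plünnecke-Ruzsa gives |3A| ≤ K³·|A| = (2.6667)³ · 6 ≈ 113.7778.
Step 4: Compute 3A = A + A + A directly by enumerating all triples (a,b,c) ∈ A³; |3A| = 27.
Step 5: Check 27 ≤ 113.7778? Yes ✓.

K = 16/6, Plünnecke-Ruzsa bound K³|A| ≈ 113.7778, |3A| = 27, inequality holds.


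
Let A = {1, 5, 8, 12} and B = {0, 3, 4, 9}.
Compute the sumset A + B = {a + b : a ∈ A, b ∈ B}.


A + B = {a + b : a ∈ A, b ∈ B}.
Enumerate all |A|·|B| = 4·4 = 16 pairs (a, b) and collect distinct sums.
a = 1: 1+0=1, 1+3=4, 1+4=5, 1+9=10
a = 5: 5+0=5, 5+3=8, 5+4=9, 5+9=14
a = 8: 8+0=8, 8+3=11, 8+4=12, 8+9=17
a = 12: 12+0=12, 12+3=15, 12+4=16, 12+9=21
Collecting distinct sums: A + B = {1, 4, 5, 8, 9, 10, 11, 12, 14, 15, 16, 17, 21}
|A + B| = 13

A + B = {1, 4, 5, 8, 9, 10, 11, 12, 14, 15, 16, 17, 21}


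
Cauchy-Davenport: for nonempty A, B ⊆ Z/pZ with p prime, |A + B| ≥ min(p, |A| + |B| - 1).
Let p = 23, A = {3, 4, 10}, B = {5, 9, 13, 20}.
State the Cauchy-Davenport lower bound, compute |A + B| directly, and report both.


Cauchy-Davenport: |A + B| ≥ min(p, |A| + |B| - 1) for A, B nonempty in Z/pZ.
|A| = 3, |B| = 4, p = 23.
CD lower bound = min(23, 3 + 4 - 1) = min(23, 6) = 6.
Compute A + B mod 23 directly:
a = 3: 3+5=8, 3+9=12, 3+13=16, 3+20=0
a = 4: 4+5=9, 4+9=13, 4+13=17, 4+20=1
a = 10: 10+5=15, 10+9=19, 10+13=0, 10+20=7
A + B = {0, 1, 7, 8, 9, 12, 13, 15, 16, 17, 19}, so |A + B| = 11.
Verify: 11 ≥ 6? Yes ✓.

CD lower bound = 6, actual |A + B| = 11.


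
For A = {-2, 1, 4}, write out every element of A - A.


A - A = {a - a' : a, a' ∈ A}.
Compute a - a' for each ordered pair (a, a'):
a = -2: -2--2=0, -2-1=-3, -2-4=-6
a = 1: 1--2=3, 1-1=0, 1-4=-3
a = 4: 4--2=6, 4-1=3, 4-4=0
Collecting distinct values (and noting 0 appears from a-a):
A - A = {-6, -3, 0, 3, 6}
|A - A| = 5

A - A = {-6, -3, 0, 3, 6}


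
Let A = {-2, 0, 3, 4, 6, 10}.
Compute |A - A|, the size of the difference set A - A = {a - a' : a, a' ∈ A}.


A - A = {a - a' : a, a' ∈ A}; |A| = 6.
Bounds: 2|A|-1 ≤ |A - A| ≤ |A|² - |A| + 1, i.e. 11 ≤ |A - A| ≤ 31.
Note: 0 ∈ A - A always (from a - a). The set is symmetric: if d ∈ A - A then -d ∈ A - A.
Enumerate nonzero differences d = a - a' with a > a' (then include -d):
Positive differences: {1, 2, 3, 4, 5, 6, 7, 8, 10, 12}
Full difference set: {0} ∪ (positive diffs) ∪ (negative diffs).
|A - A| = 1 + 2·10 = 21 (matches direct enumeration: 21).

|A - A| = 21


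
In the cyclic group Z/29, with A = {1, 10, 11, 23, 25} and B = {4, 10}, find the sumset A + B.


Work in Z/29Z: reduce every sum a + b modulo 29.
Enumerate all 10 pairs:
a = 1: 1+4=5, 1+10=11
a = 10: 10+4=14, 10+10=20
a = 11: 11+4=15, 11+10=21
a = 23: 23+4=27, 23+10=4
a = 25: 25+4=0, 25+10=6
Distinct residues collected: {0, 4, 5, 6, 11, 14, 15, 20, 21, 27}
|A + B| = 10 (out of 29 total residues).

A + B = {0, 4, 5, 6, 11, 14, 15, 20, 21, 27}


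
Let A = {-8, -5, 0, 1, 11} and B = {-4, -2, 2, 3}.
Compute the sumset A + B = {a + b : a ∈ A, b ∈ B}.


A + B = {a + b : a ∈ A, b ∈ B}.
Enumerate all |A|·|B| = 5·4 = 20 pairs (a, b) and collect distinct sums.
a = -8: -8+-4=-12, -8+-2=-10, -8+2=-6, -8+3=-5
a = -5: -5+-4=-9, -5+-2=-7, -5+2=-3, -5+3=-2
a = 0: 0+-4=-4, 0+-2=-2, 0+2=2, 0+3=3
a = 1: 1+-4=-3, 1+-2=-1, 1+2=3, 1+3=4
a = 11: 11+-4=7, 11+-2=9, 11+2=13, 11+3=14
Collecting distinct sums: A + B = {-12, -10, -9, -7, -6, -5, -4, -3, -2, -1, 2, 3, 4, 7, 9, 13, 14}
|A + B| = 17

A + B = {-12, -10, -9, -7, -6, -5, -4, -3, -2, -1, 2, 3, 4, 7, 9, 13, 14}


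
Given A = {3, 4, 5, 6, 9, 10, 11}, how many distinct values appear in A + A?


A + A = {a + a' : a, a' ∈ A}; |A| = 7.
General bounds: 2|A| - 1 ≤ |A + A| ≤ |A|(|A|+1)/2, i.e. 13 ≤ |A + A| ≤ 28.
Lower bound 2|A|-1 is attained iff A is an arithmetic progression.
Enumerate sums a + a' for a ≤ a' (symmetric, so this suffices):
a = 3: 3+3=6, 3+4=7, 3+5=8, 3+6=9, 3+9=12, 3+10=13, 3+11=14
a = 4: 4+4=8, 4+5=9, 4+6=10, 4+9=13, 4+10=14, 4+11=15
a = 5: 5+5=10, 5+6=11, 5+9=14, 5+10=15, 5+11=16
a = 6: 6+6=12, 6+9=15, 6+10=16, 6+11=17
a = 9: 9+9=18, 9+10=19, 9+11=20
a = 10: 10+10=20, 10+11=21
a = 11: 11+11=22
Distinct sums: {6, 7, 8, 9, 10, 11, 12, 13, 14, 15, 16, 17, 18, 19, 20, 21, 22}
|A + A| = 17

|A + A| = 17


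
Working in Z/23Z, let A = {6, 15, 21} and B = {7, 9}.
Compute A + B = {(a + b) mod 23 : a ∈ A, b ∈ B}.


Work in Z/23Z: reduce every sum a + b modulo 23.
Enumerate all 6 pairs:
a = 6: 6+7=13, 6+9=15
a = 15: 15+7=22, 15+9=1
a = 21: 21+7=5, 21+9=7
Distinct residues collected: {1, 5, 7, 13, 15, 22}
|A + B| = 6 (out of 23 total residues).

A + B = {1, 5, 7, 13, 15, 22}


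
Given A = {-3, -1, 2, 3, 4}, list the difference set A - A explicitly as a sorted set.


A - A = {a - a' : a, a' ∈ A}.
Compute a - a' for each ordered pair (a, a'):
a = -3: -3--3=0, -3--1=-2, -3-2=-5, -3-3=-6, -3-4=-7
a = -1: -1--3=2, -1--1=0, -1-2=-3, -1-3=-4, -1-4=-5
a = 2: 2--3=5, 2--1=3, 2-2=0, 2-3=-1, 2-4=-2
a = 3: 3--3=6, 3--1=4, 3-2=1, 3-3=0, 3-4=-1
a = 4: 4--3=7, 4--1=5, 4-2=2, 4-3=1, 4-4=0
Collecting distinct values (and noting 0 appears from a-a):
A - A = {-7, -6, -5, -4, -3, -2, -1, 0, 1, 2, 3, 4, 5, 6, 7}
|A - A| = 15

A - A = {-7, -6, -5, -4, -3, -2, -1, 0, 1, 2, 3, 4, 5, 6, 7}


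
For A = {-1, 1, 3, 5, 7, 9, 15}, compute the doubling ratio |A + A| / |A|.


|A| = 7.
Compute A + A by enumerating all 49 pairs.
A + A = {-2, 0, 2, 4, 6, 8, 10, 12, 14, 16, 18, 20, 22, 24, 30}, so |A + A| = 15.
K = |A + A| / |A| = 15/7 (already in lowest terms) ≈ 2.1429.
Reference: AP of size 7 gives K = 13/7 ≈ 1.8571; a fully generic set of size 7 gives K ≈ 4.0000.

|A| = 7, |A + A| = 15, K = 15/7.


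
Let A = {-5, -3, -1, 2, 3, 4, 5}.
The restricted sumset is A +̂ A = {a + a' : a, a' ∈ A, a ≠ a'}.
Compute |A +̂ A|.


Restricted sumset: A +̂ A = {a + a' : a ∈ A, a' ∈ A, a ≠ a'}.
Equivalently, take A + A and drop any sum 2a that is achievable ONLY as a + a for a ∈ A (i.e. sums representable only with equal summands).
Enumerate pairs (a, a') with a < a' (symmetric, so each unordered pair gives one sum; this covers all a ≠ a'):
  -5 + -3 = -8
  -5 + -1 = -6
  -5 + 2 = -3
  -5 + 3 = -2
  -5 + 4 = -1
  -5 + 5 = 0
  -3 + -1 = -4
  -3 + 2 = -1
  -3 + 3 = 0
  -3 + 4 = 1
  -3 + 5 = 2
  -1 + 2 = 1
  -1 + 3 = 2
  -1 + 4 = 3
  -1 + 5 = 4
  2 + 3 = 5
  2 + 4 = 6
  2 + 5 = 7
  3 + 4 = 7
  3 + 5 = 8
  4 + 5 = 9
Collected distinct sums: {-8, -6, -4, -3, -2, -1, 0, 1, 2, 3, 4, 5, 6, 7, 8, 9}
|A +̂ A| = 16
(Reference bound: |A +̂ A| ≥ 2|A| - 3 for |A| ≥ 2, with |A| = 7 giving ≥ 11.)

|A +̂ A| = 16


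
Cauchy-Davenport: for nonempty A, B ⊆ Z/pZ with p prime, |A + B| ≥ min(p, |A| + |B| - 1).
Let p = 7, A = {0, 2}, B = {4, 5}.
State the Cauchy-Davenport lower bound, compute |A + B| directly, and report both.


Cauchy-Davenport: |A + B| ≥ min(p, |A| + |B| - 1) for A, B nonempty in Z/pZ.
|A| = 2, |B| = 2, p = 7.
CD lower bound = min(7, 2 + 2 - 1) = min(7, 3) = 3.
Compute A + B mod 7 directly:
a = 0: 0+4=4, 0+5=5
a = 2: 2+4=6, 2+5=0
A + B = {0, 4, 5, 6}, so |A + B| = 4.
Verify: 4 ≥ 3? Yes ✓.

CD lower bound = 3, actual |A + B| = 4.


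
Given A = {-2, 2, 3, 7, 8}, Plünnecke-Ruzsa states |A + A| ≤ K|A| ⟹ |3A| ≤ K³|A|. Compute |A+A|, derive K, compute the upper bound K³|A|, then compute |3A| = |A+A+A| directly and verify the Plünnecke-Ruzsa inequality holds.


|A| = 5.
Step 1: Compute A + A by enumerating all 25 pairs.
A + A = {-4, 0, 1, 4, 5, 6, 9, 10, 11, 14, 15, 16}, so |A + A| = 12.
Step 2: Doubling constant K = |A + A|/|A| = 12/5 = 12/5 ≈ 2.4000.
Step 3: Plünnecke-Ruzsa gives |3A| ≤ K³·|A| = (2.4000)³ · 5 ≈ 69.1200.
Step 4: Compute 3A = A + A + A directly by enumerating all triples (a,b,c) ∈ A³; |3A| = 22.
Step 5: Check 22 ≤ 69.1200? Yes ✓.

K = 12/5, Plünnecke-Ruzsa bound K³|A| ≈ 69.1200, |3A| = 22, inequality holds.


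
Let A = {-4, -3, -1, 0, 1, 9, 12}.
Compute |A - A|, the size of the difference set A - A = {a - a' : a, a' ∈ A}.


A - A = {a - a' : a, a' ∈ A}; |A| = 7.
Bounds: 2|A|-1 ≤ |A - A| ≤ |A|² - |A| + 1, i.e. 13 ≤ |A - A| ≤ 43.
Note: 0 ∈ A - A always (from a - a). The set is symmetric: if d ∈ A - A then -d ∈ A - A.
Enumerate nonzero differences d = a - a' with a > a' (then include -d):
Positive differences: {1, 2, 3, 4, 5, 8, 9, 10, 11, 12, 13, 15, 16}
Full difference set: {0} ∪ (positive diffs) ∪ (negative diffs).
|A - A| = 1 + 2·13 = 27 (matches direct enumeration: 27).

|A - A| = 27


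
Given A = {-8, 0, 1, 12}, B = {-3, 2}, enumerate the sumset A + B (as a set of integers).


A + B = {a + b : a ∈ A, b ∈ B}.
Enumerate all |A|·|B| = 4·2 = 8 pairs (a, b) and collect distinct sums.
a = -8: -8+-3=-11, -8+2=-6
a = 0: 0+-3=-3, 0+2=2
a = 1: 1+-3=-2, 1+2=3
a = 12: 12+-3=9, 12+2=14
Collecting distinct sums: A + B = {-11, -6, -3, -2, 2, 3, 9, 14}
|A + B| = 8

A + B = {-11, -6, -3, -2, 2, 3, 9, 14}


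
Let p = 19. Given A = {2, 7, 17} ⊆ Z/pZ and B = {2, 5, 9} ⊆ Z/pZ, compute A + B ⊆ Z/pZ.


Work in Z/19Z: reduce every sum a + b modulo 19.
Enumerate all 9 pairs:
a = 2: 2+2=4, 2+5=7, 2+9=11
a = 7: 7+2=9, 7+5=12, 7+9=16
a = 17: 17+2=0, 17+5=3, 17+9=7
Distinct residues collected: {0, 3, 4, 7, 9, 11, 12, 16}
|A + B| = 8 (out of 19 total residues).

A + B = {0, 3, 4, 7, 9, 11, 12, 16}


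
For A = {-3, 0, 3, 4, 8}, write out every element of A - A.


A - A = {a - a' : a, a' ∈ A}.
Compute a - a' for each ordered pair (a, a'):
a = -3: -3--3=0, -3-0=-3, -3-3=-6, -3-4=-7, -3-8=-11
a = 0: 0--3=3, 0-0=0, 0-3=-3, 0-4=-4, 0-8=-8
a = 3: 3--3=6, 3-0=3, 3-3=0, 3-4=-1, 3-8=-5
a = 4: 4--3=7, 4-0=4, 4-3=1, 4-4=0, 4-8=-4
a = 8: 8--3=11, 8-0=8, 8-3=5, 8-4=4, 8-8=0
Collecting distinct values (and noting 0 appears from a-a):
A - A = {-11, -8, -7, -6, -5, -4, -3, -1, 0, 1, 3, 4, 5, 6, 7, 8, 11}
|A - A| = 17

A - A = {-11, -8, -7, -6, -5, -4, -3, -1, 0, 1, 3, 4, 5, 6, 7, 8, 11}


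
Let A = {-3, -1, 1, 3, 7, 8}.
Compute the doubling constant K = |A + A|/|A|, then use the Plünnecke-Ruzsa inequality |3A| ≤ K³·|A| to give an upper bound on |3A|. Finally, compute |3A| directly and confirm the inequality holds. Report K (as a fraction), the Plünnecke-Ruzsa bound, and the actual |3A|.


|A| = 6.
Step 1: Compute A + A by enumerating all 36 pairs.
A + A = {-6, -4, -2, 0, 2, 4, 5, 6, 7, 8, 9, 10, 11, 14, 15, 16}, so |A + A| = 16.
Step 2: Doubling constant K = |A + A|/|A| = 16/6 = 16/6 ≈ 2.6667.
Step 3: Plünnecke-Ruzsa gives |3A| ≤ K³·|A| = (2.6667)³ · 6 ≈ 113.7778.
Step 4: Compute 3A = A + A + A directly by enumerating all triples (a,b,c) ∈ A³; |3A| = 28.
Step 5: Check 28 ≤ 113.7778? Yes ✓.

K = 16/6, Plünnecke-Ruzsa bound K³|A| ≈ 113.7778, |3A| = 28, inequality holds.


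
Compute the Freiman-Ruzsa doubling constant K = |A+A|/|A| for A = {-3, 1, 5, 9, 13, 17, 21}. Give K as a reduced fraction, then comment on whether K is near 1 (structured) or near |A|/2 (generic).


|A| = 7.
Compute A + A by enumerating all 49 pairs.
A + A = {-6, -2, 2, 6, 10, 14, 18, 22, 26, 30, 34, 38, 42}, so |A + A| = 13.
K = |A + A| / |A| = 13/7 (already in lowest terms) ≈ 1.8571.
Reference: AP of size 7 gives K = 13/7 ≈ 1.8571; a fully generic set of size 7 gives K ≈ 4.0000.

|A| = 7, |A + A| = 13, K = 13/7.


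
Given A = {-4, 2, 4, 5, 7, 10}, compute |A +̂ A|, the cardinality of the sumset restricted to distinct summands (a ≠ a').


Restricted sumset: A +̂ A = {a + a' : a ∈ A, a' ∈ A, a ≠ a'}.
Equivalently, take A + A and drop any sum 2a that is achievable ONLY as a + a for a ∈ A (i.e. sums representable only with equal summands).
Enumerate pairs (a, a') with a < a' (symmetric, so each unordered pair gives one sum; this covers all a ≠ a'):
  -4 + 2 = -2
  -4 + 4 = 0
  -4 + 5 = 1
  -4 + 7 = 3
  -4 + 10 = 6
  2 + 4 = 6
  2 + 5 = 7
  2 + 7 = 9
  2 + 10 = 12
  4 + 5 = 9
  4 + 7 = 11
  4 + 10 = 14
  5 + 7 = 12
  5 + 10 = 15
  7 + 10 = 17
Collected distinct sums: {-2, 0, 1, 3, 6, 7, 9, 11, 12, 14, 15, 17}
|A +̂ A| = 12
(Reference bound: |A +̂ A| ≥ 2|A| - 3 for |A| ≥ 2, with |A| = 6 giving ≥ 9.)

|A +̂ A| = 12


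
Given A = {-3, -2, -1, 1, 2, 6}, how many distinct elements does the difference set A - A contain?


A - A = {a - a' : a, a' ∈ A}; |A| = 6.
Bounds: 2|A|-1 ≤ |A - A| ≤ |A|² - |A| + 1, i.e. 11 ≤ |A - A| ≤ 31.
Note: 0 ∈ A - A always (from a - a). The set is symmetric: if d ∈ A - A then -d ∈ A - A.
Enumerate nonzero differences d = a - a' with a > a' (then include -d):
Positive differences: {1, 2, 3, 4, 5, 7, 8, 9}
Full difference set: {0} ∪ (positive diffs) ∪ (negative diffs).
|A - A| = 1 + 2·8 = 17 (matches direct enumeration: 17).

|A - A| = 17


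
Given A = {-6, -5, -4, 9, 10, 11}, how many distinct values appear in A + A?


A + A = {a + a' : a, a' ∈ A}; |A| = 6.
General bounds: 2|A| - 1 ≤ |A + A| ≤ |A|(|A|+1)/2, i.e. 11 ≤ |A + A| ≤ 21.
Lower bound 2|A|-1 is attained iff A is an arithmetic progression.
Enumerate sums a + a' for a ≤ a' (symmetric, so this suffices):
a = -6: -6+-6=-12, -6+-5=-11, -6+-4=-10, -6+9=3, -6+10=4, -6+11=5
a = -5: -5+-5=-10, -5+-4=-9, -5+9=4, -5+10=5, -5+11=6
a = -4: -4+-4=-8, -4+9=5, -4+10=6, -4+11=7
a = 9: 9+9=18, 9+10=19, 9+11=20
a = 10: 10+10=20, 10+11=21
a = 11: 11+11=22
Distinct sums: {-12, -11, -10, -9, -8, 3, 4, 5, 6, 7, 18, 19, 20, 21, 22}
|A + A| = 15

|A + A| = 15


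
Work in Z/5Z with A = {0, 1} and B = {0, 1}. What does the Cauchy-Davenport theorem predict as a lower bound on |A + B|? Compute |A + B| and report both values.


Cauchy-Davenport: |A + B| ≥ min(p, |A| + |B| - 1) for A, B nonempty in Z/pZ.
|A| = 2, |B| = 2, p = 5.
CD lower bound = min(5, 2 + 2 - 1) = min(5, 3) = 3.
Compute A + B mod 5 directly:
a = 0: 0+0=0, 0+1=1
a = 1: 1+0=1, 1+1=2
A + B = {0, 1, 2}, so |A + B| = 3.
Verify: 3 ≥ 3? Yes ✓.

CD lower bound = 3, actual |A + B| = 3.


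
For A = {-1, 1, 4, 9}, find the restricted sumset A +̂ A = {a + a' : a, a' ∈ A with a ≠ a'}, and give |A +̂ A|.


Restricted sumset: A +̂ A = {a + a' : a ∈ A, a' ∈ A, a ≠ a'}.
Equivalently, take A + A and drop any sum 2a that is achievable ONLY as a + a for a ∈ A (i.e. sums representable only with equal summands).
Enumerate pairs (a, a') with a < a' (symmetric, so each unordered pair gives one sum; this covers all a ≠ a'):
  -1 + 1 = 0
  -1 + 4 = 3
  -1 + 9 = 8
  1 + 4 = 5
  1 + 9 = 10
  4 + 9 = 13
Collected distinct sums: {0, 3, 5, 8, 10, 13}
|A +̂ A| = 6
(Reference bound: |A +̂ A| ≥ 2|A| - 3 for |A| ≥ 2, with |A| = 4 giving ≥ 5.)

|A +̂ A| = 6


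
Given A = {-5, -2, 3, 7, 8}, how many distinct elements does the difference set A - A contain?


A - A = {a - a' : a, a' ∈ A}; |A| = 5.
Bounds: 2|A|-1 ≤ |A - A| ≤ |A|² - |A| + 1, i.e. 9 ≤ |A - A| ≤ 21.
Note: 0 ∈ A - A always (from a - a). The set is symmetric: if d ∈ A - A then -d ∈ A - A.
Enumerate nonzero differences d = a - a' with a > a' (then include -d):
Positive differences: {1, 3, 4, 5, 8, 9, 10, 12, 13}
Full difference set: {0} ∪ (positive diffs) ∪ (negative diffs).
|A - A| = 1 + 2·9 = 19 (matches direct enumeration: 19).

|A - A| = 19


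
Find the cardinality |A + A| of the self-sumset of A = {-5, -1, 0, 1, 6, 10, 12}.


A + A = {a + a' : a, a' ∈ A}; |A| = 7.
General bounds: 2|A| - 1 ≤ |A + A| ≤ |A|(|A|+1)/2, i.e. 13 ≤ |A + A| ≤ 28.
Lower bound 2|A|-1 is attained iff A is an arithmetic progression.
Enumerate sums a + a' for a ≤ a' (symmetric, so this suffices):
a = -5: -5+-5=-10, -5+-1=-6, -5+0=-5, -5+1=-4, -5+6=1, -5+10=5, -5+12=7
a = -1: -1+-1=-2, -1+0=-1, -1+1=0, -1+6=5, -1+10=9, -1+12=11
a = 0: 0+0=0, 0+1=1, 0+6=6, 0+10=10, 0+12=12
a = 1: 1+1=2, 1+6=7, 1+10=11, 1+12=13
a = 6: 6+6=12, 6+10=16, 6+12=18
a = 10: 10+10=20, 10+12=22
a = 12: 12+12=24
Distinct sums: {-10, -6, -5, -4, -2, -1, 0, 1, 2, 5, 6, 7, 9, 10, 11, 12, 13, 16, 18, 20, 22, 24}
|A + A| = 22

|A + A| = 22


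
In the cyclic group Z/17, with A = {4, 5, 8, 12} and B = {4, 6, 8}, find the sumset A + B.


Work in Z/17Z: reduce every sum a + b modulo 17.
Enumerate all 12 pairs:
a = 4: 4+4=8, 4+6=10, 4+8=12
a = 5: 5+4=9, 5+6=11, 5+8=13
a = 8: 8+4=12, 8+6=14, 8+8=16
a = 12: 12+4=16, 12+6=1, 12+8=3
Distinct residues collected: {1, 3, 8, 9, 10, 11, 12, 13, 14, 16}
|A + B| = 10 (out of 17 total residues).

A + B = {1, 3, 8, 9, 10, 11, 12, 13, 14, 16}


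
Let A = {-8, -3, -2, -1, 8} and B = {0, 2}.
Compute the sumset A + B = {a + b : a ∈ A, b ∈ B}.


A + B = {a + b : a ∈ A, b ∈ B}.
Enumerate all |A|·|B| = 5·2 = 10 pairs (a, b) and collect distinct sums.
a = -8: -8+0=-8, -8+2=-6
a = -3: -3+0=-3, -3+2=-1
a = -2: -2+0=-2, -2+2=0
a = -1: -1+0=-1, -1+2=1
a = 8: 8+0=8, 8+2=10
Collecting distinct sums: A + B = {-8, -6, -3, -2, -1, 0, 1, 8, 10}
|A + B| = 9

A + B = {-8, -6, -3, -2, -1, 0, 1, 8, 10}


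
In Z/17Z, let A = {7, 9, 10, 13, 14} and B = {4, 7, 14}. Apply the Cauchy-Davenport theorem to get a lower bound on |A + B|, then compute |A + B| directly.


Cauchy-Davenport: |A + B| ≥ min(p, |A| + |B| - 1) for A, B nonempty in Z/pZ.
|A| = 5, |B| = 3, p = 17.
CD lower bound = min(17, 5 + 3 - 1) = min(17, 7) = 7.
Compute A + B mod 17 directly:
a = 7: 7+4=11, 7+7=14, 7+14=4
a = 9: 9+4=13, 9+7=16, 9+14=6
a = 10: 10+4=14, 10+7=0, 10+14=7
a = 13: 13+4=0, 13+7=3, 13+14=10
a = 14: 14+4=1, 14+7=4, 14+14=11
A + B = {0, 1, 3, 4, 6, 7, 10, 11, 13, 14, 16}, so |A + B| = 11.
Verify: 11 ≥ 7? Yes ✓.

CD lower bound = 7, actual |A + B| = 11.


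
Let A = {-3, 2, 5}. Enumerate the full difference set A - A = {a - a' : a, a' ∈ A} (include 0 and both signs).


A - A = {a - a' : a, a' ∈ A}.
Compute a - a' for each ordered pair (a, a'):
a = -3: -3--3=0, -3-2=-5, -3-5=-8
a = 2: 2--3=5, 2-2=0, 2-5=-3
a = 5: 5--3=8, 5-2=3, 5-5=0
Collecting distinct values (and noting 0 appears from a-a):
A - A = {-8, -5, -3, 0, 3, 5, 8}
|A - A| = 7

A - A = {-8, -5, -3, 0, 3, 5, 8}


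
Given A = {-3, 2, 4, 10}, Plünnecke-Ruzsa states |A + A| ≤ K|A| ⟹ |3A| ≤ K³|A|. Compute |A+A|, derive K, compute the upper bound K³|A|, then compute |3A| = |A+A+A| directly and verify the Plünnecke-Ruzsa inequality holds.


|A| = 4.
Step 1: Compute A + A by enumerating all 16 pairs.
A + A = {-6, -1, 1, 4, 6, 7, 8, 12, 14, 20}, so |A + A| = 10.
Step 2: Doubling constant K = |A + A|/|A| = 10/4 = 10/4 ≈ 2.5000.
Step 3: Plünnecke-Ruzsa gives |3A| ≤ K³·|A| = (2.5000)³ · 4 ≈ 62.5000.
Step 4: Compute 3A = A + A + A directly by enumerating all triples (a,b,c) ∈ A³; |3A| = 20.
Step 5: Check 20 ≤ 62.5000? Yes ✓.

K = 10/4, Plünnecke-Ruzsa bound K³|A| ≈ 62.5000, |3A| = 20, inequality holds.


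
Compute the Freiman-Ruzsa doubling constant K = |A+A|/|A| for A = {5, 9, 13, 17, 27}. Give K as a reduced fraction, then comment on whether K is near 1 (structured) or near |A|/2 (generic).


|A| = 5.
Compute A + A by enumerating all 25 pairs.
A + A = {10, 14, 18, 22, 26, 30, 32, 34, 36, 40, 44, 54}, so |A + A| = 12.
K = |A + A| / |A| = 12/5 (already in lowest terms) ≈ 2.4000.
Reference: AP of size 5 gives K = 9/5 ≈ 1.8000; a fully generic set of size 5 gives K ≈ 3.0000.

|A| = 5, |A + A| = 12, K = 12/5.


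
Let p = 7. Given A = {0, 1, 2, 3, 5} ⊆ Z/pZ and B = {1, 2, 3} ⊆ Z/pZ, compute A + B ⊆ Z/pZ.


Work in Z/7Z: reduce every sum a + b modulo 7.
Enumerate all 15 pairs:
a = 0: 0+1=1, 0+2=2, 0+3=3
a = 1: 1+1=2, 1+2=3, 1+3=4
a = 2: 2+1=3, 2+2=4, 2+3=5
a = 3: 3+1=4, 3+2=5, 3+3=6
a = 5: 5+1=6, 5+2=0, 5+3=1
Distinct residues collected: {0, 1, 2, 3, 4, 5, 6}
|A + B| = 7 (out of 7 total residues).

A + B = {0, 1, 2, 3, 4, 5, 6}


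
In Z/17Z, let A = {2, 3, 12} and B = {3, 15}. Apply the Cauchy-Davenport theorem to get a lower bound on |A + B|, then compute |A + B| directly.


Cauchy-Davenport: |A + B| ≥ min(p, |A| + |B| - 1) for A, B nonempty in Z/pZ.
|A| = 3, |B| = 2, p = 17.
CD lower bound = min(17, 3 + 2 - 1) = min(17, 4) = 4.
Compute A + B mod 17 directly:
a = 2: 2+3=5, 2+15=0
a = 3: 3+3=6, 3+15=1
a = 12: 12+3=15, 12+15=10
A + B = {0, 1, 5, 6, 10, 15}, so |A + B| = 6.
Verify: 6 ≥ 4? Yes ✓.

CD lower bound = 4, actual |A + B| = 6.


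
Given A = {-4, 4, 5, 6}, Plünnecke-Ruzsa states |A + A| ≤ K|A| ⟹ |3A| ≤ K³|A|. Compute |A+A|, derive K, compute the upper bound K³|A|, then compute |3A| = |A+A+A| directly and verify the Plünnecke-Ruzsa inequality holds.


|A| = 4.
Step 1: Compute A + A by enumerating all 16 pairs.
A + A = {-8, 0, 1, 2, 8, 9, 10, 11, 12}, so |A + A| = 9.
Step 2: Doubling constant K = |A + A|/|A| = 9/4 = 9/4 ≈ 2.2500.
Step 3: Plünnecke-Ruzsa gives |3A| ≤ K³·|A| = (2.2500)³ · 4 ≈ 45.5625.
Step 4: Compute 3A = A + A + A directly by enumerating all triples (a,b,c) ∈ A³; |3A| = 16.
Step 5: Check 16 ≤ 45.5625? Yes ✓.

K = 9/4, Plünnecke-Ruzsa bound K³|A| ≈ 45.5625, |3A| = 16, inequality holds.


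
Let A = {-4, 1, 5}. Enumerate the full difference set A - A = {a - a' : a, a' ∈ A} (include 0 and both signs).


A - A = {a - a' : a, a' ∈ A}.
Compute a - a' for each ordered pair (a, a'):
a = -4: -4--4=0, -4-1=-5, -4-5=-9
a = 1: 1--4=5, 1-1=0, 1-5=-4
a = 5: 5--4=9, 5-1=4, 5-5=0
Collecting distinct values (and noting 0 appears from a-a):
A - A = {-9, -5, -4, 0, 4, 5, 9}
|A - A| = 7

A - A = {-9, -5, -4, 0, 4, 5, 9}


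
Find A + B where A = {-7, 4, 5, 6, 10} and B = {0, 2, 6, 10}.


A + B = {a + b : a ∈ A, b ∈ B}.
Enumerate all |A|·|B| = 5·4 = 20 pairs (a, b) and collect distinct sums.
a = -7: -7+0=-7, -7+2=-5, -7+6=-1, -7+10=3
a = 4: 4+0=4, 4+2=6, 4+6=10, 4+10=14
a = 5: 5+0=5, 5+2=7, 5+6=11, 5+10=15
a = 6: 6+0=6, 6+2=8, 6+6=12, 6+10=16
a = 10: 10+0=10, 10+2=12, 10+6=16, 10+10=20
Collecting distinct sums: A + B = {-7, -5, -1, 3, 4, 5, 6, 7, 8, 10, 11, 12, 14, 15, 16, 20}
|A + B| = 16

A + B = {-7, -5, -1, 3, 4, 5, 6, 7, 8, 10, 11, 12, 14, 15, 16, 20}


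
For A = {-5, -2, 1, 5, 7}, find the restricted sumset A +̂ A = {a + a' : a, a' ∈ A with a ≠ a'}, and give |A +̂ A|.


Restricted sumset: A +̂ A = {a + a' : a ∈ A, a' ∈ A, a ≠ a'}.
Equivalently, take A + A and drop any sum 2a that is achievable ONLY as a + a for a ∈ A (i.e. sums representable only with equal summands).
Enumerate pairs (a, a') with a < a' (symmetric, so each unordered pair gives one sum; this covers all a ≠ a'):
  -5 + -2 = -7
  -5 + 1 = -4
  -5 + 5 = 0
  -5 + 7 = 2
  -2 + 1 = -1
  -2 + 5 = 3
  -2 + 7 = 5
  1 + 5 = 6
  1 + 7 = 8
  5 + 7 = 12
Collected distinct sums: {-7, -4, -1, 0, 2, 3, 5, 6, 8, 12}
|A +̂ A| = 10
(Reference bound: |A +̂ A| ≥ 2|A| - 3 for |A| ≥ 2, with |A| = 5 giving ≥ 7.)

|A +̂ A| = 10
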